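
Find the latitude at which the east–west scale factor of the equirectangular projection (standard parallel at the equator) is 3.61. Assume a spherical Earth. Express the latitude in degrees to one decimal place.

73.9°

Plate carrée: h = 1, k = sec φ along parallels.
sec φ = 3.61  ⇒  cos φ = 0.2770  ⇒  φ ≈ 73.9°.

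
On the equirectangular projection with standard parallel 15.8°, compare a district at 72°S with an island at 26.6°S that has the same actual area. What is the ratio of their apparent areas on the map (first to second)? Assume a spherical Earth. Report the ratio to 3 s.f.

2.89

The equidistant cylindrical projection with φ₀ = 15.8° has h = 1 (meridians true) and k = cos φ₀ / cos φ along parallels.
Areal scale at 72°: h·k = 1.000 × 3.114 = 3.114.
Areal scale at 26.6°: h·k = 1.000 × 1.076 = 1.076.
Ratio = 3.114/1.076 ≈ 2.89.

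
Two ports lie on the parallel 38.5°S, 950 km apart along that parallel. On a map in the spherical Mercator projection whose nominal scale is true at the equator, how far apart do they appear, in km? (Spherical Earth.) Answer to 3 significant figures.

1210 km

For Mercator, h = k = sec φ (a conformal cylindrical projection has a single point scale, 1/cos φ).
Along the parallel, k = sec 38.5° = 1/0.7826 = 1.278.
Map distance = 950 × 1.278 ≈ 1210 km.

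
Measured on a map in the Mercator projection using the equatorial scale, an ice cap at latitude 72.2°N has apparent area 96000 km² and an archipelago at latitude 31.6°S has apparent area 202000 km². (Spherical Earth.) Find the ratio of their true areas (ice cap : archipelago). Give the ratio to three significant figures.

0.0612

Since Mercator area scale is 1/cos²φ, the true area equals the apparent area multiplied by cos²φ.
True area of ice cap: 96000 × cos²(72.2°) = 96000 × 0.09345 = 8971 km².
True area of archipelago: 202000 × cos²(31.6°) = 202000 × 0.7254 = 146500 km².
Ratio = 8971 / 146500 ≈ 0.0612.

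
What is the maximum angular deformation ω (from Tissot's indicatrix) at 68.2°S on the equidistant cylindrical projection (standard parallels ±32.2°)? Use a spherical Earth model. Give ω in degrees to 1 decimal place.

In the equirectangular projection with standard parallel φ₀ = 32.2° (x = Rλ cos φ₀, y = Rφ), meridians are true-scale (h = 1) and the parallel scale is k = cos φ₀ / cos φ.
At 68.2°: h = 1.000, k = 2.279; principal scales a = 2.279, b = 1.000.
sin(ω/2) = (a − b)/(a + b) = 1.279/3.279 = 0.3900, so ω = 2 arcsin(0.3900) ≈ 45.9°.

45.9°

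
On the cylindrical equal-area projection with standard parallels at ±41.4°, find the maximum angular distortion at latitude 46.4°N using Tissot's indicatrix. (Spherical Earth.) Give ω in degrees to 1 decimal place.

Cylindrical equal-area (φ₀ = 41.4°): h = cos φ / cos 41.4° along meridians, k = cos 41.4° / cos φ along parallels; h·k = 1.
At 46.4°: h = 0.9194, k = 1.088; principal scales a = 1.088, b = 0.9194.
sin(ω/2) = (a − b)/(a + b) = 0.1684/2.007 = 0.08388, so ω = 2 arcsin(0.08388) ≈ 9.6°.

9.6°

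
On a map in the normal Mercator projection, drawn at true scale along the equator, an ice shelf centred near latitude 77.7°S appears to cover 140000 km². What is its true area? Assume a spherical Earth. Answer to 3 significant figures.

6350 km²

The Mercator projection is conformal; its linear scale factor is the same in every direction and equals sec φ = 1/cos φ.
Areal scale = k² = sec²φ = 1/cos²(77.7°) = 1/0.2130² = 22.04.
True area = apparent / (areal scale) = 140000 / 22.04 ≈ 6350 km².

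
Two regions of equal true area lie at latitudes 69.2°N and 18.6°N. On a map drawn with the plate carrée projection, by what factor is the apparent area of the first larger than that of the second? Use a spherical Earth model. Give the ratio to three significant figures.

For the equirectangular projection with φ₀ = 0 (plate carrée), h = 1 along meridians and k = sec φ along parallels.
Areal scale at 69.2°: h·k = 1.000 × 2.816 = 2.816.
Areal scale at 18.6°: h·k = 1.000 × 1.055 = 1.055.
Ratio = 2.816/1.055 ≈ 2.67.

2.67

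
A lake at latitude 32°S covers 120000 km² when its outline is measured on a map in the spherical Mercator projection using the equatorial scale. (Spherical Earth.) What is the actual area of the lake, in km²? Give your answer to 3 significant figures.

For Mercator, h = k = sec φ (a conformal cylindrical projection has a single point scale, 1/cos φ).
Areal scale = k² = sec²φ = 1/cos²(32°) = 1/0.8480² = 1.390.
True area = apparent / (areal scale) = 120000 / 1.390 ≈ 86300 km².

86300 km²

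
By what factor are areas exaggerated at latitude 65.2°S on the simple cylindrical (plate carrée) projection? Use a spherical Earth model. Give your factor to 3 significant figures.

Plate carrée maps x = Rλ, y = Rφ. The meridian scale is h = 1 and the parallel scale is k = 1/cos φ = sec φ.
Areal scale = h·k = 1 × sec φ; at 65.2°, h = 1.000, k = 2.384, so h·k = 2.384.

2.38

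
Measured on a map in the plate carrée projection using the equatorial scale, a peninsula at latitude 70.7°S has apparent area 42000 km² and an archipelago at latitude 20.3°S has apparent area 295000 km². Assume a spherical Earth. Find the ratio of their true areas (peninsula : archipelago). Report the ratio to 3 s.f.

Plate carrée has h = 1 and k = sec φ, giving areal scale sec φ; true area = (apparent area) · cos φ.
True area of peninsula: 42000 × cos(70.7°) = 42000 × 0.3305 = 13880 km².
True area of archipelago: 295000 × cos(20.3°) = 295000 × 0.9379 = 276700 km².
Ratio = 13880 / 276700 ≈ 0.0502.

0.0502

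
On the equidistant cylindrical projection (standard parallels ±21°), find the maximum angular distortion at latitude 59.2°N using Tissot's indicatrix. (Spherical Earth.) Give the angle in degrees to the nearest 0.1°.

With standard parallel φ₀ = 21°, the equirectangular projection gives x = Rλ cos φ₀, y = Rφ, so h = 1 and k = cos 21° / cos φ.
At 59.2°: h = 1.000, k = 1.823; principal scales a = 1.823, b = 1.000.
sin(ω/2) = (a − b)/(a + b) = 0.8232/2.823 = 0.2916, so ω = 2 arcsin(0.2916) ≈ 33.9°.

33.9°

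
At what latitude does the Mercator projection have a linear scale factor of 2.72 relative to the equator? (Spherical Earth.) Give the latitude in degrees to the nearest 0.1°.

Mercator scale is k = sec φ = 1/cos φ.
1/cos φ = 2.72  ⇒  cos φ = 0.3676  ⇒  φ = arccos(0.3676) ≈ 68.4°.

68.4°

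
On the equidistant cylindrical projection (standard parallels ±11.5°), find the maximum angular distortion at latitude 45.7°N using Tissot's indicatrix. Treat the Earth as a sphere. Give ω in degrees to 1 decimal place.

19.3°

With standard parallel φ₀ = 11.5°, the equirectangular projection gives x = Rλ cos φ₀, y = Rφ, so h = 1 and k = cos 11.5° / cos φ.
At 45.7°: h = 1.000, k = 1.403; principal scales a = 1.403, b = 1.000.
sin(ω/2) = (a − b)/(a + b) = 0.4031/2.403 = 0.1677, so ω = 2 arcsin(0.1677) ≈ 19.3°.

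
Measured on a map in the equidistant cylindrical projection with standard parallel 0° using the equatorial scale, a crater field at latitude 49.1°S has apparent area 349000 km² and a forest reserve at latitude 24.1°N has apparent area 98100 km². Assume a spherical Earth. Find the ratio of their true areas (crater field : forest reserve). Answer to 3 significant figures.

On the plate carrée, areal scale = h·k = 1 × sec φ, so true area = apparent × cos φ.
True area of crater field: 349000 × cos(49.1°) = 349000 × 0.6547 = 228500 km².
True area of forest reserve: 98100 × cos(24.1°) = 98100 × 0.9128 = 89550 km².
Ratio = 228500 / 89550 ≈ 2.55.

2.55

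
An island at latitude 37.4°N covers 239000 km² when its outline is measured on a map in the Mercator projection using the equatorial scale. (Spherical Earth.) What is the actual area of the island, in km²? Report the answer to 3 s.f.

151000 km²

The Mercator projection is conformal; its linear scale factor is the same in every direction and equals sec φ = 1/cos φ.
Areal scale = k² = sec²φ = 1/cos²(37.4°) = 1/0.7944² = 1.585.
True area = apparent / (areal scale) = 239000 / 1.585 ≈ 151000 km².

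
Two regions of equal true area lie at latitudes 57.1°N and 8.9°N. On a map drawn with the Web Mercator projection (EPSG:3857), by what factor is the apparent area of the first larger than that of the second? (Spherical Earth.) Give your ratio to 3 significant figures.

3.31

Mercator areal scale is sec²φ.
At 57.1°: sec²(57.1°) = 1/0.5432² = 3.389.
At 8.9°: sec²(8.9°) = 1/0.9880² = 1.025.
Ratio = 3.389/1.025 = cos²(8.9°)/cos²(57.1°) ≈ 3.31.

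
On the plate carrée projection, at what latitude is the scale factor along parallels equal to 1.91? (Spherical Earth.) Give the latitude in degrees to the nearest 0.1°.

58.4°

Plate carrée: h = 1, k = sec φ along parallels.
sec φ = 1.91  ⇒  cos φ = 0.5236  ⇒  φ ≈ 58.4°.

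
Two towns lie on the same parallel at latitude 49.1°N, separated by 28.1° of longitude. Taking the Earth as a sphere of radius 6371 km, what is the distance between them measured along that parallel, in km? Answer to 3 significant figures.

2050 km

Arc length along a parallel = R cos φ · Δλ (with Δλ in radians).
= 6371 × cos 49.1° × (28.1° × π/180) = 6371 × 0.6547 × 0.4904 ≈ 2050 km.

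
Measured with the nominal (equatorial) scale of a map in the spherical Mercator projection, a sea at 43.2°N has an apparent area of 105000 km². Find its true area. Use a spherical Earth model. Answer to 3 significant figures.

55800 km²

For Mercator, h = k = sec φ (a conformal cylindrical projection has a single point scale, 1/cos φ).
Areal scale = k² = sec²φ = 1/cos²(43.2°) = 1/0.7290² = 1.882.
True area = apparent / (areal scale) = 105000 / 1.882 ≈ 55800 km².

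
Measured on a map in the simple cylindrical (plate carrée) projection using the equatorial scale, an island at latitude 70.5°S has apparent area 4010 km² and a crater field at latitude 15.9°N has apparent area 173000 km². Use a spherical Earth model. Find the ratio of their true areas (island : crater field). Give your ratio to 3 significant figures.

0.00805

Plate carrée has h = 1 and k = sec φ, giving areal scale sec φ; true area = (apparent area) · cos φ.
True area of island: 4010 × cos(70.5°) = 4010 × 0.3338 = 1339 km².
True area of crater field: 173000 × cos(15.9°) = 173000 × 0.9617 = 166400 km².
Ratio = 1339 / 166400 ≈ 0.00805.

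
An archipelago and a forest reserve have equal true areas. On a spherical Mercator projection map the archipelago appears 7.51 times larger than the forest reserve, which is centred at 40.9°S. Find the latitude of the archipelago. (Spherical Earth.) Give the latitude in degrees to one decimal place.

Mercator areal scale is sec²φ, so apparent-area ratio = sec²φ₁ / sec²φ₂ = cos²φ₂ / cos²φ₁.
cos²φ₂ / cos²φ₁ = 7.51  ⇒  cos φ₁ = cos 40.9° / √7.51 = 0.7559/2.740 = 0.2758.
φ₁ = arccos(0.2758) ≈ 74.0°.

74.0°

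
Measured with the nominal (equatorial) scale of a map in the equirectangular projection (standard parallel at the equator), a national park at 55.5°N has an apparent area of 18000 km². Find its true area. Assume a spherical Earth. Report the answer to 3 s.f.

For the equirectangular projection with φ₀ = 0 (plate carrée), h = 1 along meridians and k = sec φ along parallels.
Areal scale = h·k = 1 × sec φ; at 55.5°, h = 1.000, k = 1.766, so h·k = 1.766.
True area = apparent / (areal scale) = 18000 / 1.766 ≈ 10200 km².

10200 km²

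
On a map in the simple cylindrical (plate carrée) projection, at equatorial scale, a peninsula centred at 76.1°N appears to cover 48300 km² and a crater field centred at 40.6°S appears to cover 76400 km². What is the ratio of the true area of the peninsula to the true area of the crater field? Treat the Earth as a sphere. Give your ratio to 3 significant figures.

0.200

Plate carrée has h = 1 and k = sec φ, giving areal scale sec φ; true area = (apparent area) · cos φ.
True area of peninsula: 48300 × cos(76.1°) = 48300 × 0.2402 = 11600 km².
True area of crater field: 76400 × cos(40.6°) = 76400 × 0.7593 = 58010 km².
Ratio = 11600 / 58010 ≈ 0.200.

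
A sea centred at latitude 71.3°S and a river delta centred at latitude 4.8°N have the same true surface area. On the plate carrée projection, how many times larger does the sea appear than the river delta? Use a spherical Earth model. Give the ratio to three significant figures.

For the equirectangular projection with φ₀ = 0 (plate carrée), h = 1 along meridians and k = sec φ along parallels.
Areal scale at 71.3°: h·k = 1.000 × 3.119 = 3.119.
Areal scale at 4.8°: h·k = 1.000 × 1.004 = 1.004.
Ratio = 3.119/1.004 ≈ 3.11.

3.11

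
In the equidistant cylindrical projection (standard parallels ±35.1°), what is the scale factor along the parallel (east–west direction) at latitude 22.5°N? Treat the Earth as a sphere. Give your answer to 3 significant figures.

With standard parallel φ₀ = 35.1°, the equirectangular projection gives x = Rλ cos φ₀, y = Rφ, so h = 1 and k = cos 35.1° / cos φ.
k = cos 35.1° / cos 22.5° = 0.8181/0.9239 = 0.8856.

0.886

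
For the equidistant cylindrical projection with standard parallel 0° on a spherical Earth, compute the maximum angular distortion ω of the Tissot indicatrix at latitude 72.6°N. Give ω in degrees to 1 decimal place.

Plate carrée maps x = Rλ, y = Rφ. The meridian scale is h = 1 and the parallel scale is k = 1/cos φ = sec φ.
At 72.6°: h = 1.000, k = 3.344; principal scales a = 3.344, b = 1.000.
sin(ω/2) = (a − b)/(a + b) = 2.344/4.344 = 0.5396, so ω = 2 arcsin(0.5396) ≈ 65.3°.

65.3°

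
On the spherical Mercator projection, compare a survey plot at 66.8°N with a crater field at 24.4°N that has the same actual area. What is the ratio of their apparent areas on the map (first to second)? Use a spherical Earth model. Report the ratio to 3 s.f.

Mercator is conformal with k = sec φ, so areal scale = k² = sec²φ.
At 66.8°: sec²(66.8°) = 1/0.3939² = 6.444.
At 24.4°: sec²(24.4°) = 1/0.9107² = 1.206.
Ratio = 6.444/1.206 = cos²(24.4°)/cos²(66.8°) ≈ 5.34.

5.34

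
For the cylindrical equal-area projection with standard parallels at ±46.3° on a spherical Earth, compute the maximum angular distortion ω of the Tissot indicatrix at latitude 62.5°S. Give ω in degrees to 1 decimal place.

45.0°

For cylindrical equal-area with standard parallel φ₀, h = cos φ / cos φ₀ and k = cos φ₀ / cos φ, so h·k = 1.
At 62.5°: h = 0.6683, k = 1.496; principal scales a = 1.496, b = 0.6683.
sin(ω/2) = (a − b)/(a + b) = 0.8279/2.165 = 0.3825, so ω = 2 arcsin(0.3825) ≈ 45.0°.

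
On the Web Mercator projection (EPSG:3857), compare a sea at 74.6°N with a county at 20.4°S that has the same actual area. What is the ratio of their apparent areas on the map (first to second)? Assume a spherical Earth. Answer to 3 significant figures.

On Mercator, area is exaggerated by sec²φ = 1/cos²φ.
At 74.6°: sec²(74.6°) = 1/0.2656² = 14.18.
At 20.4°: sec²(20.4°) = 1/0.9373² = 1.138.
Ratio = 14.18/1.138 = cos²(20.4°)/cos²(74.6°) ≈ 12.5.

12.5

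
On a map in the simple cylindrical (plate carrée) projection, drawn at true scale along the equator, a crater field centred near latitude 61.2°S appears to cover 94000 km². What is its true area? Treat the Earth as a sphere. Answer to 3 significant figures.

45300 km²

In the plate carrée (x = Rλ, y = Rφ), meridians are true-scale (h = 1) and parallels are stretched by k = sec φ.
Areal scale = h·k = 1 × sec φ; at 61.2°, h = 1.000, k = 2.076, so h·k = 2.076.
True area = apparent / (areal scale) = 94000 / 2.076 ≈ 45300 km².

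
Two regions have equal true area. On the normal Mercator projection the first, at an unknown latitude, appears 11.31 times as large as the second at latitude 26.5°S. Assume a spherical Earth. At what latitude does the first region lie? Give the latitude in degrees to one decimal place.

74.6°

On Mercator, (apparent₁)/(apparent₂) = sec²φ₁ / sec²φ₂ when true areas are equal.
cos²φ₂ / cos²φ₁ = 11.31  ⇒  cos φ₁ = cos 26.5° / √11.31 = 0.8949/3.363 = 0.2661.
φ₁ = arccos(0.2661) ≈ 74.6°.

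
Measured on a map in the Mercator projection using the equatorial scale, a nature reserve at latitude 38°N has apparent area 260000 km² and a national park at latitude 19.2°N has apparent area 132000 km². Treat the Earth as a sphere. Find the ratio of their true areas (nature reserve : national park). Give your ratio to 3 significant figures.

1.37

Since Mercator area scale is 1/cos²φ, the true area equals the apparent area multiplied by cos²φ.
True area of nature reserve: 260000 × cos²(38°) = 260000 × 0.6210 = 161400 km².
True area of national park: 132000 × cos²(19.2°) = 132000 × 0.8918 = 117700 km².
Ratio = 161400 / 117700 ≈ 1.37.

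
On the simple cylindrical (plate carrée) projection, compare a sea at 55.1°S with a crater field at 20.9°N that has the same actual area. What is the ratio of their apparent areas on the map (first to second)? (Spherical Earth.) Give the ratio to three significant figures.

1.63

Plate carrée maps x = Rλ, y = Rφ. The meridian scale is h = 1 and the parallel scale is k = 1/cos φ = sec φ.
Areal scale at 55.1°: h·k = 1.000 × 1.748 = 1.748.
Areal scale at 20.9°: h·k = 1.000 × 1.070 = 1.070.
Ratio = 1.748/1.070 ≈ 1.63.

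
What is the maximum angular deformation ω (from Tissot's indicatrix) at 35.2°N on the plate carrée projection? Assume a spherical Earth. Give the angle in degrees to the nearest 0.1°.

11.6°

For the equirectangular projection with φ₀ = 0 (plate carrée), h = 1 along meridians and k = sec φ along parallels.
At 35.2°: h = 1.000, k = 1.224; principal scales a = 1.224, b = 1.000.
sin(ω/2) = (a − b)/(a + b) = 0.2238/2.224 = 0.1006, so ω = 2 arcsin(0.1006) ≈ 11.6°.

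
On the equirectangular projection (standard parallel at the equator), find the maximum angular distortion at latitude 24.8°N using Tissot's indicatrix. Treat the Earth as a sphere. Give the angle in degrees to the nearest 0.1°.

5.5°

Plate carrée maps x = Rλ, y = Rφ. The meridian scale is h = 1 and the parallel scale is k = 1/cos φ = sec φ.
At 24.8°: h = 1.000, k = 1.102; principal scales a = 1.102, b = 1.000.
sin(ω/2) = (a − b)/(a + b) = 0.1016/2.102 = 0.04834, so ω = 2 arcsin(0.04834) ≈ 5.5°.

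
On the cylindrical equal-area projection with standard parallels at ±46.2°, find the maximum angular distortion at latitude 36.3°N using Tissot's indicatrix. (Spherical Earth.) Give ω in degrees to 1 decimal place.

For cylindrical equal-area with standard parallel φ₀, h = cos φ / cos φ₀ and k = cos φ₀ / cos φ, so h·k = 1.
At 36.3°: h = 1.164, k = 0.8588; principal scales a = 1.164, b = 0.8588.
sin(ω/2) = (a − b)/(a + b) = 0.3056/2.023 = 0.1510, so ω = 2 arcsin(0.1510) ≈ 17.4°.

17.4°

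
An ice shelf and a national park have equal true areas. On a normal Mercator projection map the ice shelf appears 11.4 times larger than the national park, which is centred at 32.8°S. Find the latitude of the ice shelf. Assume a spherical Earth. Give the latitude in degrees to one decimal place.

75.6°

For equal true areas on Mercator, apparent areas scale as sec²φ, so the ratio is cos²φ₂ / cos²φ₁.
cos²φ₂ / cos²φ₁ = 11.4  ⇒  cos φ₁ = cos 32.8° / √11.4 = 0.8406/3.376 = 0.2490.
φ₁ = arccos(0.2490) ≈ 75.6°.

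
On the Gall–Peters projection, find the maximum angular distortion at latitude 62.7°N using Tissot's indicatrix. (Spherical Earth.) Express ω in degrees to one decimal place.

48.1°

The Gall–Peters projection is cylindrical equal-area with φ₀ = 45°. A cylindrical equal-area projection with standard parallel φ₀ has meridian scale h = cos φ / cos φ₀ and parallel scale k = cos φ₀ / cos φ (so areas are preserved, h·k = 1).
At 62.7°: h = 0.6486, k = 1.542; principal scales a = 1.542, b = 0.6486.
sin(ω/2) = (a − b)/(a + b) = 0.8931/2.190 = 0.4077, so ω = 2 arcsin(0.4077) ≈ 48.1°.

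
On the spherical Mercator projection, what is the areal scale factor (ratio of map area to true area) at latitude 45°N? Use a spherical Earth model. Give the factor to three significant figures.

2.00

The Mercator projection is conformal; its linear scale factor is the same in every direction and equals sec φ = 1/cos φ.
Areal scale = k² = sec²φ = 1/cos²(45°) = 1/0.7071² = 2.000.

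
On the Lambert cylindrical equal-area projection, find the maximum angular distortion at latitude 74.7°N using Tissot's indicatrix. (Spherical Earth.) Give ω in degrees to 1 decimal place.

120.9°

The Lambert cylindrical equal-area projection is the cylindrical equal-area projection with its standard parallel at the equator (φ₀ = 0). A cylindrical equal-area projection with standard parallel φ₀ has meridian scale h = cos φ / cos φ₀ and parallel scale k = cos φ₀ / cos φ (so areas are preserved, h·k = 1).
At 74.7°: h = 0.2639, k = 3.790; principal scales a = 3.790, b = 0.2639.
sin(ω/2) = (a − b)/(a + b) = 3.526/4.054 = 0.8698, so ω = 2 arcsin(0.8698) ≈ 120.9°.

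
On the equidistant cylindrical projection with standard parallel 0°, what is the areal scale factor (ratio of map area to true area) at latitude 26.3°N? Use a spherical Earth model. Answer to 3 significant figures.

In the plate carrée (x = Rλ, y = Rφ), meridians are true-scale (h = 1) and parallels are stretched by k = sec φ.
Areal scale = h·k = 1 × sec φ; at 26.3°, h = 1.000, k = 1.115, so h·k = 1.115.

1.12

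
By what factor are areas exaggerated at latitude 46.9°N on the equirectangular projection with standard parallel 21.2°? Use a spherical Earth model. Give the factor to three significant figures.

1.36

In the equirectangular projection with standard parallel φ₀ = 21.2° (x = Rλ cos φ₀, y = Rφ), meridians are true-scale (h = 1) and the parallel scale is k = cos φ₀ / cos φ.
Areal scale = h·k = 1 × cos φ₀ / cos φ; at 46.9°, h = 1.000, k = 1.364, so h·k = 1.364.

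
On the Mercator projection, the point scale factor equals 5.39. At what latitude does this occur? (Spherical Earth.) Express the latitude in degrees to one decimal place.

Mercator scale is k = sec φ = 1/cos φ.
1/cos φ = 5.39  ⇒  cos φ = 0.1855  ⇒  φ = arccos(0.1855) ≈ 79.3°.

79.3°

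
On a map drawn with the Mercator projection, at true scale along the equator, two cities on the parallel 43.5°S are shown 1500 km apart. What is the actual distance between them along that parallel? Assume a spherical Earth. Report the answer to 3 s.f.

The Mercator projection is conformal; its linear scale factor is the same in every direction and equals sec φ = 1/cos φ.
Along the parallel at 43.5°, map distances are exaggerated by k = sec 43.5° = 1.379.
True distance = 1500 / 1.379 = 1500 × cos 43.5° ≈ 1090 km.

1090 km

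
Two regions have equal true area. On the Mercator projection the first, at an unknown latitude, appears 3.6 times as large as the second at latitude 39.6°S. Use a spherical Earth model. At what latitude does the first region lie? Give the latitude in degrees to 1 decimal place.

66.0°

Mercator areal scale is sec²φ, so apparent-area ratio = sec²φ₁ / sec²φ₂ = cos²φ₂ / cos²φ₁.
cos²φ₂ / cos²φ₁ = 3.6  ⇒  cos φ₁ = cos 39.6° / √3.6 = 0.7705/1.897 = 0.4061.
φ₁ = arccos(0.4061) ≈ 66.0°.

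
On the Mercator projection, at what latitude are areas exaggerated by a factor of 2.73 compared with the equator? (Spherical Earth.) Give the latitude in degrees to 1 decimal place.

52.8°

Mercator areal scale is sec²φ.
sec²φ = 2.73  ⇒  cos²φ = 0.3663  ⇒  cos φ = 0.6052.
φ = arccos(0.6052) ≈ 52.8°.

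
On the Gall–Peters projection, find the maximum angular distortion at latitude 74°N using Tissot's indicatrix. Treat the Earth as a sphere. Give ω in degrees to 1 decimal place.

Gall–Peters is a cylindrical equal-area projection with standard parallels at ±45°. Cylindrical equal-area (φ₀ = 45°): h = cos φ / cos 45° along meridians, k = cos 45° / cos φ along parallels; h·k = 1.
At 74°: h = 0.3898, k = 2.565; principal scales a = 2.565, b = 0.3898.
sin(ω/2) = (a − b)/(a + b) = 2.176/2.955 = 0.7362, so ω = 2 arcsin(0.7362) ≈ 94.8°.

94.8°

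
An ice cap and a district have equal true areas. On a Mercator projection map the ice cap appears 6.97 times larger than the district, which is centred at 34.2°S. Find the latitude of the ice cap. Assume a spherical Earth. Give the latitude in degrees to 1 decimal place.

71.7°

On Mercator, (apparent₁)/(apparent₂) = sec²φ₁ / sec²φ₂ when true areas are equal.
cos²φ₂ / cos²φ₁ = 6.97  ⇒  cos φ₁ = cos 34.2° / √6.97 = 0.8271/2.640 = 0.3133.
φ₁ = arccos(0.3133) ≈ 71.7°.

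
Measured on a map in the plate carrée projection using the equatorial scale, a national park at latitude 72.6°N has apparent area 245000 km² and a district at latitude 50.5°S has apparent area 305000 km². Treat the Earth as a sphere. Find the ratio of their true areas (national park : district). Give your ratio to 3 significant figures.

Plate carrée has h = 1 and k = sec φ, giving areal scale sec φ; true area = (apparent area) · cos φ.
True area of national park: 245000 × cos(72.6°) = 245000 × 0.2990 = 73260 km².
True area of district: 305000 × cos(50.5°) = 305000 × 0.6361 = 194000 km².
Ratio = 73260 / 194000 ≈ 0.378.

0.378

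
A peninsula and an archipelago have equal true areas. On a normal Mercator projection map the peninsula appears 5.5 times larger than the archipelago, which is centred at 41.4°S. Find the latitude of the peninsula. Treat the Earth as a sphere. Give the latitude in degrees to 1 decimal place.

71.3°

On Mercator, (apparent₁)/(apparent₂) = sec²φ₁ / sec²φ₂ when true areas are equal.
cos²φ₂ / cos²φ₁ = 5.5  ⇒  cos φ₁ = cos 41.4° / √5.5 = 0.7501/2.345 = 0.3198.
φ₁ = arccos(0.3198) ≈ 71.3°.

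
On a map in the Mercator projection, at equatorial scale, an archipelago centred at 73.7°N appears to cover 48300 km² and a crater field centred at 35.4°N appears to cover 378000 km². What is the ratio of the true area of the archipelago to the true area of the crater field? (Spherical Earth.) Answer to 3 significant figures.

Mercator's areal exaggeration is sec²φ; hence true area = (apparent area) · cos²φ.
True area of archipelago: 48300 × cos²(73.7°) = 48300 × 0.07877 = 3805 km².
True area of crater field: 378000 × cos²(35.4°) = 378000 × 0.6644 = 251200 km².
Ratio = 3805 / 251200 ≈ 0.0151.

0.0151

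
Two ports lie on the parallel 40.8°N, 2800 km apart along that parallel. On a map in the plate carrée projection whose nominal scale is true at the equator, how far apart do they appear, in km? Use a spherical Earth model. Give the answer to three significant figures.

3700 km

In the plate carrée (x = Rλ, y = Rφ), meridians are true-scale (h = 1) and parallels are stretched by k = sec φ.
Along the parallel, k = sec 40.8° = 1/0.7570 = 1.321.
Map distance = 2800 × 1.321 ≈ 3700 km.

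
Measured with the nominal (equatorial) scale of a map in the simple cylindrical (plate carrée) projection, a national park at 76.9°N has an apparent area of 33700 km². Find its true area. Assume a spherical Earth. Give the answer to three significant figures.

For the equirectangular projection with φ₀ = 0 (plate carrée), h = 1 along meridians and k = sec φ along parallels.
Areal scale = h·k = 1 × sec φ; at 76.9°, h = 1.000, k = 4.412, so h·k = 4.412.
True area = apparent / (areal scale) = 33700 / 4.412 ≈ 7640 km².

7640 km²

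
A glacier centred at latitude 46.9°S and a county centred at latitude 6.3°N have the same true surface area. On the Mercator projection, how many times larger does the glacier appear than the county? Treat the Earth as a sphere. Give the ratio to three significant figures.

On Mercator, area is exaggerated by sec²φ = 1/cos²φ.
At 46.9°: sec²(46.9°) = 1/0.6833² = 2.142.
At 6.3°: sec²(6.3°) = 1/0.9940² = 1.012.
Ratio = 2.142/1.012 = cos²(6.3°)/cos²(46.9°) ≈ 2.12.

2.12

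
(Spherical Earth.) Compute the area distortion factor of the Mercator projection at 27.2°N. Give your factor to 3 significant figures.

The Mercator projection is conformal; its linear scale factor is the same in every direction and equals sec φ = 1/cos φ.
Areal scale = k² = sec²φ = 1/cos²(27.2°) = 1/0.8894² = 1.264.

1.26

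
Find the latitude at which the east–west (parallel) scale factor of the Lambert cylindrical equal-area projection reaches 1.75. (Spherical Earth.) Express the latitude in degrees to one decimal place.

55.2°

The Lambert cylindrical equal-area projection is the cylindrical equal-area projection with its standard parallel at the equator (φ₀ = 0). For cylindrical equal-area with standard parallel φ₀, h = cos φ / cos φ₀ and k = cos φ₀ / cos φ, so h·k = 1.
k = cos φ₀ / cos φ = 1.75  ⇒  cos φ = cos 0° / 1.75 = 0.5714.
φ = arccos(0.5714) ≈ 55.2°.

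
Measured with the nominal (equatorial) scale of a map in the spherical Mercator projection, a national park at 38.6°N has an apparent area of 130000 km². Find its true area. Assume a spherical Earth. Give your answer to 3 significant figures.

The Mercator projection is conformal; its linear scale factor is the same in every direction and equals sec φ = 1/cos φ.
Areal scale = k² = sec²φ = 1/cos²(38.6°) = 1/0.7815² = 1.637.
True area = apparent / (areal scale) = 130000 / 1.637 ≈ 79400 km².

79400 km²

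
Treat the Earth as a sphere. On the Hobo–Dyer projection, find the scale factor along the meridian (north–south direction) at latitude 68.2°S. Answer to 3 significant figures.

The Hobo–Dyer projection is cylindrical equal-area with φ₀ = 37.5°. A cylindrical equal-area projection with standard parallel φ₀ has meridian scale h = cos φ / cos φ₀ and parallel scale k = cos φ₀ / cos φ (so areas are preserved, h·k = 1).
h = cos 68.2° / cos 37.5° = 0.3714/0.7934 = 0.4681.

0.468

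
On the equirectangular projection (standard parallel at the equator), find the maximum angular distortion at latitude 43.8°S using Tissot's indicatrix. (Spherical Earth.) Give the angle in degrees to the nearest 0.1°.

Plate carrée maps x = Rλ, y = Rφ. The meridian scale is h = 1 and the parallel scale is k = 1/cos φ = sec φ.
At 43.8°: h = 1.000, k = 1.386; principal scales a = 1.386, b = 1.000.
sin(ω/2) = (a − b)/(a + b) = 0.3855/2.386 = 0.1616, so ω = 2 arcsin(0.1616) ≈ 18.6°.

18.6°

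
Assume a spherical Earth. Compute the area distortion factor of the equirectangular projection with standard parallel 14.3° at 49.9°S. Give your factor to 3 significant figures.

With standard parallel φ₀ = 14.3°, the equirectangular projection gives x = Rλ cos φ₀, y = Rφ, so h = 1 and k = cos 14.3° / cos φ.
Areal scale = h·k = 1 × cos φ₀ / cos φ; at 49.9°, h = 1.000, k = 1.504, so h·k = 1.504.

1.50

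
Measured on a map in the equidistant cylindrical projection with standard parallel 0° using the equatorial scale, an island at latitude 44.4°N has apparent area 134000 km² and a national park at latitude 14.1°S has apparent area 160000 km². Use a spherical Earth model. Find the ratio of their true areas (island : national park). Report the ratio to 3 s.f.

On the plate carrée, areal scale = h·k = 1 × sec φ, so true area = apparent × cos φ.
True area of island: 134000 × cos(44.4°) = 134000 × 0.7145 = 95740 km².
True area of national park: 160000 × cos(14.1°) = 160000 × 0.9699 = 155200 km².
Ratio = 95740 / 155200 ≈ 0.617.

0.617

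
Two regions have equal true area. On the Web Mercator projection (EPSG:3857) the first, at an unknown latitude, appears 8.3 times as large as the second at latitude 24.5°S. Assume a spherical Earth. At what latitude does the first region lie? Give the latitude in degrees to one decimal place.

For equal true areas on Mercator, apparent areas scale as sec²φ, so the ratio is cos²φ₂ / cos²φ₁.
cos²φ₂ / cos²φ₁ = 8.3  ⇒  cos φ₁ = cos 24.5° / √8.3 = 0.9100/2.881 = 0.3159.
φ₁ = arccos(0.3159) ≈ 71.6°.

71.6°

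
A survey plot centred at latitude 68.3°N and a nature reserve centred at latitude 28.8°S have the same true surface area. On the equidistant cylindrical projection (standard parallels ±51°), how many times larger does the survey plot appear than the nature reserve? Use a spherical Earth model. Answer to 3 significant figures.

2.37

With standard parallel φ₀ = 51°, the equirectangular projection gives x = Rλ cos φ₀, y = Rφ, so h = 1 and k = cos 51° / cos φ.
Areal scale at 68.3°: h·k = 1.000 × 1.702 = 1.702.
Areal scale at 28.8°: h·k = 1.000 × 0.7182 = 0.7182.
Ratio = 1.702/0.7182 ≈ 2.37.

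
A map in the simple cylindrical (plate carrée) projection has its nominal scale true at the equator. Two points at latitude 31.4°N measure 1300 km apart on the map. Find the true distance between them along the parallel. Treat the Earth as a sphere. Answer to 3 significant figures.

1110 km

Plate carrée maps x = Rλ, y = Rφ. The meridian scale is h = 1 and the parallel scale is k = 1/cos φ = sec φ.
Along the parallel at 31.4°, map distances are exaggerated by k = sec 31.4° = 1.172.
True distance = 1300 / 1.172 = 1300 × cos 31.4° ≈ 1110 km.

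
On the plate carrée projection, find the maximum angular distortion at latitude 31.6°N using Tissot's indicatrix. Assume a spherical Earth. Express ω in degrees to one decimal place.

9.2°

In the plate carrée (x = Rλ, y = Rφ), meridians are true-scale (h = 1) and parallels are stretched by k = sec φ.
At 31.6°: h = 1.000, k = 1.174; principal scales a = 1.174, b = 1.000.
sin(ω/2) = (a − b)/(a + b) = 0.1741/2.174 = 0.08007, so ω = 2 arcsin(0.08007) ≈ 9.2°.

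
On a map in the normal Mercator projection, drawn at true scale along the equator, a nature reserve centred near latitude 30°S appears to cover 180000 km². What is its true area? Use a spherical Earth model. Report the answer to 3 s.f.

Mercator is conformal, so the point scale is isotropic: h = k = sec φ = 1/cos φ.
Areal scale = k² = sec²φ = 1/cos²(30°) = 1/0.8660² = 1.333.
True area = apparent / (areal scale) = 180000 / 1.333 ≈ 135000 km².

135000 km²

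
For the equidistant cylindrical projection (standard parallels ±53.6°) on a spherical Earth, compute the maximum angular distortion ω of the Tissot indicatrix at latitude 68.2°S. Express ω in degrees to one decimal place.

With standard parallel φ₀ = 53.6°, the equirectangular projection gives x = Rλ cos φ₀, y = Rφ, so h = 1 and k = cos 53.6° / cos φ.
At 68.2°: h = 1.000, k = 1.598; principal scales a = 1.598, b = 1.000.
sin(ω/2) = (a − b)/(a + b) = 0.5979/2.598 = 0.2302, so ω = 2 arcsin(0.2302) ≈ 26.6°.

26.6°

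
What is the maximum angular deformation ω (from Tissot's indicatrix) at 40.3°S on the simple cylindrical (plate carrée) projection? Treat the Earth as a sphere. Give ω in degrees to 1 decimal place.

15.5°

Plate carrée maps x = Rλ, y = Rφ. The meridian scale is h = 1 and the parallel scale is k = 1/cos φ = sec φ.
At 40.3°: h = 1.000, k = 1.311; principal scales a = 1.311, b = 1.000.
sin(ω/2) = (a − b)/(a + b) = 0.3112/2.311 = 0.1346, so ω = 2 arcsin(0.1346) ≈ 15.5°.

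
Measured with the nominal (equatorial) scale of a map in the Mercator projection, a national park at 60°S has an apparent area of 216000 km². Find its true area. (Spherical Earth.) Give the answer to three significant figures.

54000 km²

For Mercator, h = k = sec φ (a conformal cylindrical projection has a single point scale, 1/cos φ).
Areal scale = k² = sec²φ = 1/cos²(60°) = 1/0.5000² = 4.000.
True area = apparent / (areal scale) = 216000 / 4.000 ≈ 54000 km².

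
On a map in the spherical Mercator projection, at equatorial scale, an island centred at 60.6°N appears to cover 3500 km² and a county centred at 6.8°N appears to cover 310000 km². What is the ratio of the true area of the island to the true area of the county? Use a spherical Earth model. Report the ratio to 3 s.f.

Mercator's areal exaggeration is sec²φ; hence true area = (apparent area) · cos²φ.
True area of island: 3500 × cos²(60.6°) = 3500 × 0.2410 = 843.5 km².
True area of county: 310000 × cos²(6.8°) = 310000 × 0.9860 = 305700 km².
Ratio = 843.5 / 305700 ≈ 0.00276.

0.00276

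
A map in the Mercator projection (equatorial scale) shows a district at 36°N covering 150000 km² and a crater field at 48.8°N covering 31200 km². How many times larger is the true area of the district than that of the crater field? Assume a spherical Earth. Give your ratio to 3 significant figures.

On Mercator the areal scale is sec²φ, so true area = apparent × cos²φ.
True area of district: 150000 × cos²(36°) = 150000 × 0.6545 = 98180 km².
True area of crater field: 31200 × cos²(48.8°) = 31200 × 0.4339 = 13540 km².
Ratio = 98180 / 13540 ≈ 7.25.

7.25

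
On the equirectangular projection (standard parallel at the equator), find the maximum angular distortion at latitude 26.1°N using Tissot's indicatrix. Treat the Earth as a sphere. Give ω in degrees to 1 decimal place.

In the plate carrée (x = Rλ, y = Rφ), meridians are true-scale (h = 1) and parallels are stretched by k = sec φ.
At 26.1°: h = 1.000, k = 1.114; principal scales a = 1.114, b = 1.000.
sin(ω/2) = (a − b)/(a + b) = 0.1136/2.114 = 0.05373, so ω = 2 arcsin(0.05373) ≈ 6.2°.

6.2°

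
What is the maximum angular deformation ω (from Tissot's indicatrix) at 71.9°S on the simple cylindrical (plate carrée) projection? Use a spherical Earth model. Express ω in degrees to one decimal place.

In the plate carrée (x = Rλ, y = Rφ), meridians are true-scale (h = 1) and parallels are stretched by k = sec φ.
At 71.9°: h = 1.000, k = 3.219; principal scales a = 3.219, b = 1.000.
sin(ω/2) = (a − b)/(a + b) = 2.219/4.219 = 0.5259, so ω = 2 arcsin(0.5259) ≈ 63.5°.

63.5°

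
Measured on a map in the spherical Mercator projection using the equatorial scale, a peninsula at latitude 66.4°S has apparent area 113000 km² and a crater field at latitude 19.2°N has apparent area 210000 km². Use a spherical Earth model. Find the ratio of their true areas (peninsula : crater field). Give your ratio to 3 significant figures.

Since Mercator area scale is 1/cos²φ, the true area equals the apparent area multiplied by cos²φ.
True area of peninsula: 113000 × cos²(66.4°) = 113000 × 0.1603 = 18110 km².
True area of crater field: 210000 × cos²(19.2°) = 210000 × 0.8918 = 187300 km².
Ratio = 18110 / 187300 ≈ 0.0967.

0.0967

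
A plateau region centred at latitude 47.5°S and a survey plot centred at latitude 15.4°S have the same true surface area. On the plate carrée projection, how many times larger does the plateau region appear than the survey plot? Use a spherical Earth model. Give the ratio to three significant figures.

1.43

Plate carrée maps x = Rλ, y = Rφ. The meridian scale is h = 1 and the parallel scale is k = 1/cos φ = sec φ.
Areal scale at 47.5°: h·k = 1.000 × 1.480 = 1.480.
Areal scale at 15.4°: h·k = 1.000 × 1.037 = 1.037.
Ratio = 1.480/1.037 ≈ 1.43.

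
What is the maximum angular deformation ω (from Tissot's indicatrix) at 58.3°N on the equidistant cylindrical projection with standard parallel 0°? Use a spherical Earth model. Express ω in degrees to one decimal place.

36.2°

In the plate carrée (x = Rλ, y = Rφ), meridians are true-scale (h = 1) and parallels are stretched by k = sec φ.
At 58.3°: h = 1.000, k = 1.903; principal scales a = 1.903, b = 1.000.
sin(ω/2) = (a − b)/(a + b) = 0.9031/2.903 = 0.3111, so ω = 2 arcsin(0.3111) ≈ 36.2°.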